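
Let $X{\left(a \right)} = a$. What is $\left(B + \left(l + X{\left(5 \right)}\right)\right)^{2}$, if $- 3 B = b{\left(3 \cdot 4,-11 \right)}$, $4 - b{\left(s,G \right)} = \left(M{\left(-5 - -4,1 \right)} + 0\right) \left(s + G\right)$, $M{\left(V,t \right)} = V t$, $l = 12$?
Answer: $\frac{2116}{9} \approx 235.11$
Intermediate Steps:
$b{\left(s,G \right)} = 4 + G + s$ ($b{\left(s,G \right)} = 4 - \left(\left(-5 - -4\right) 1 + 0\right) \left(s + G\right) = 4 - \left(\left(-5 + 4\right) 1 + 0\right) \left(G + s\right) = 4 - \left(\left(-1\right) 1 + 0\right) \left(G + s\right) = 4 - \left(-1 + 0\right) \left(G + s\right) = 4 - - (G + s) = 4 - \left(- G - s\right) = 4 + \left(G + s\right) = 4 + G + s$)
$B = - \frac{5}{3}$ ($B = - \frac{4 - 11 + 3 \cdot 4}{3} = - \frac{4 - 11 + 12}{3} = \left(- \frac{1}{3}\right) 5 = - \frac{5}{3} \approx -1.6667$)
$\left(B + \left(l + X{\left(5 \right)}\right)\right)^{2} = \left(- \frac{5}{3} + \left(12 + 5\right)\right)^{2} = \left(- \frac{5}{3} + 17\right)^{2} = \left(\frac{46}{3}\right)^{2} = \frac{2116}{9}$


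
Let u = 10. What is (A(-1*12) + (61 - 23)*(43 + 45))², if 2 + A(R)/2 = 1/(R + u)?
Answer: 11148921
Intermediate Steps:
A(R) = -4 + 2/(10 + R) (A(R) = -4 + 2/(R + 10) = -4 + 2/(10 + R))
(A(-1*12) + (61 - 23)*(43 + 45))² = (2*(-19 - (-2)*12)/(10 - 1*12) + (61 - 23)*(43 + 45))² = (2*(-19 - 2*(-12))/(10 - 12) + 38*88)² = (2*(-19 + 24)/(-2) + 3344)² = (2*(-½)*5 + 3344)² = (-5 + 3344)² = 3339² = 11148921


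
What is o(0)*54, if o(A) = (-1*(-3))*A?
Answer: 0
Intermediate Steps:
o(A) = 3*A
o(0)*54 = (3*0)*54 = 0*54 = 0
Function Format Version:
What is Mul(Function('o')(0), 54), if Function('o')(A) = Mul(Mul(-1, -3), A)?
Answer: 0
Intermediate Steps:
Function('o')(A) = Mul(3, A)
Mul(Function('o')(0), 54) = Mul(Mul(3, 0), 54) = Mul(0, 54) = 0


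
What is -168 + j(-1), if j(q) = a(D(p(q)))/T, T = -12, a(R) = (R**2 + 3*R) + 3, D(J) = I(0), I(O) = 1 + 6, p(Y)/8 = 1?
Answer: -2089/12 ≈ -174.08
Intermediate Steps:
p(Y) = 8 (p(Y) = 8*1 = 8)
I(O) = 7
D(J) = 7
a(R) = 3 + R**2 + 3*R
j(q) = -73/12 (j(q) = (3 + 7**2 + 3*7)/(-12) = (3 + 49 + 21)*(-1/12) = 73*(-1/12) = -73/12)
-168 + j(-1) = -168 - 73/12 = -2089/12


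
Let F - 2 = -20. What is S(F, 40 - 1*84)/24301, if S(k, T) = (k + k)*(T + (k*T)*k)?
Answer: 514800/24301 ≈ 21.184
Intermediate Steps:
F = -18 (F = 2 - 20 = -18)
S(k, T) = 2*k*(T + T*k²) (S(k, T) = (2*k)*(T + (T*k)*k) = (2*k)*(T + T*k²) = 2*k*(T + T*k²))
S(F, 40 - 1*84)/24301 = (2*(40 - 1*84)*(-18)*(1 + (-18)²))/24301 = (2*(40 - 84)*(-18)*(1 + 324))*(1/24301) = (2*(-44)*(-18)*325)*(1/24301) = 514800*(1/24301) = 514800/24301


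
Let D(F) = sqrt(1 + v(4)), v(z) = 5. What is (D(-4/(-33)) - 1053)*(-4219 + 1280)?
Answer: 3094767 - 2939*sqrt(6) ≈ 3.0876e+6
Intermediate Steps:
D(F) = sqrt(6) (D(F) = sqrt(1 + 5) = sqrt(6))
(D(-4/(-33)) - 1053)*(-4219 + 1280) = (sqrt(6) - 1053)*(-4219 + 1280) = (-1053 + sqrt(6))*(-2939) = 3094767 - 2939*sqrt(6)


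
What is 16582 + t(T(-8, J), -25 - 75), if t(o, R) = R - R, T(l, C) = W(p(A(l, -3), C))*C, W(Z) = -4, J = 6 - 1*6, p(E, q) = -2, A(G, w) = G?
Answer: 16582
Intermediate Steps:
J = 0 (J = 6 - 6 = 0)
T(l, C) = -4*C
t(o, R) = 0
16582 + t(T(-8, J), -25 - 75) = 16582 + 0 = 16582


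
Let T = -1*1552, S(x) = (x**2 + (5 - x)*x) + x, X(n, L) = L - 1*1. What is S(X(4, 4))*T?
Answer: -27936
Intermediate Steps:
X(n, L) = -1 + L (X(n, L) = L - 1 = -1 + L)
S(x) = x + x**2 + x*(5 - x) (S(x) = (x**2 + x*(5 - x)) + x = x + x**2 + x*(5 - x))
T = -1552
S(X(4, 4))*T = (6*(-1 + 4))*(-1552) = (6*3)*(-1552) = 18*(-1552) = -27936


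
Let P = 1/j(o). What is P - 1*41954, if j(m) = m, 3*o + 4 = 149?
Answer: -6083327/145 ≈ -41954.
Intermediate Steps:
o = 145/3 (o = -4/3 + (⅓)*149 = -4/3 + 149/3 = 145/3 ≈ 48.333)
P = 3/145 (P = 1/(145/3) = 3/145 ≈ 0.020690)
P - 1*41954 = 3/145 - 1*41954 = 3/145 - 41954 = -6083327/145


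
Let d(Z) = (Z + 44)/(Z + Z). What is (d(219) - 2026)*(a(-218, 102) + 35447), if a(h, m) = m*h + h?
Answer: -3842138375/146 ≈ -2.6316e+7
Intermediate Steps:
a(h, m) = h + h*m (a(h, m) = h*m + h = h + h*m)
d(Z) = (44 + Z)/(2*Z) (d(Z) = (44 + Z)/((2*Z)) = (44 + Z)*(1/(2*Z)) = (44 + Z)/(2*Z))
(d(219) - 2026)*(a(-218, 102) + 35447) = ((½)*(44 + 219)/219 - 2026)*(-218*(1 + 102) + 35447) = ((½)*(1/219)*263 - 2026)*(-218*103 + 35447) = (263/438 - 2026)*(-22454 + 35447) = -887125/438*12993 = -3842138375/146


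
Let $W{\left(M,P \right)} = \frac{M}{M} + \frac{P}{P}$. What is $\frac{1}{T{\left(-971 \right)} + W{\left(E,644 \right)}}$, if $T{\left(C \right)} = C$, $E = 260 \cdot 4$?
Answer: $- \frac{1}{969} \approx -0.001032$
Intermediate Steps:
$E = 1040$
$W{\left(M,P \right)} = 2$ ($W{\left(M,P \right)} = 1 + 1 = 2$)
$\frac{1}{T{\left(-971 \right)} + W{\left(E,644 \right)}} = \frac{1}{-971 + 2} = \frac{1}{-969} = - \frac{1}{969}$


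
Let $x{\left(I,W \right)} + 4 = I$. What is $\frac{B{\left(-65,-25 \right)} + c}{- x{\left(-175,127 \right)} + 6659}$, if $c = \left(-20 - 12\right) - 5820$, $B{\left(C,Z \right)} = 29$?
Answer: $- \frac{5823}{6838} \approx -0.85156$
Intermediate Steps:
$x{\left(I,W \right)} = -4 + I$
$c = -5852$ ($c = -32 - 5820 = -5852$)
$\frac{B{\left(-65,-25 \right)} + c}{- x{\left(-175,127 \right)} + 6659} = \frac{29 - 5852}{- (-4 - 175) + 6659} = - \frac{5823}{\left(-1\right) \left(-179\right) + 6659} = - \frac{5823}{179 + 6659} = - \frac{5823}{6838}$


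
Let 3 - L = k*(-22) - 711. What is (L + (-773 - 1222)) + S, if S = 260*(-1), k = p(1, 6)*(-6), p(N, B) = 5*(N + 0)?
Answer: -2201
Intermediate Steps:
p(N, B) = 5*N
k = -30 (k = (5*1)*(-6) = 5*(-6) = -30)
L = 54 (L = 3 - (-30*(-22) - 711) = 3 - (660 - 711) = 3 - 1*(-51) = 3 + 51 = 54)
S = -260
(L + (-773 - 1222)) + S = (54 + (-773 - 1222)) - 260 = (54 - 1995) - 260 = -1941 - 260 = -2201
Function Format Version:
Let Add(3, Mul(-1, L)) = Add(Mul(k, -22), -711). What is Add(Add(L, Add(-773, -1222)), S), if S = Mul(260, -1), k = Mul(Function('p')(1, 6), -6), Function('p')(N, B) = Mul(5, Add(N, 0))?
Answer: -2201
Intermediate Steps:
Function('p')(N, B) = Mul(5, N)
k = -30 (k = Mul(Mul(5, 1), -6) = Mul(5, -6) = -30)
L = 54 (L = Add(3, Mul(-1, Add(Mul(-30, -22), -711))) = Add(3, Mul(-1, Add(660, -711))) = Add(3, Mul(-1, -51)) = Add(3, 51) = 54)
S = -260
Add(Add(L, Add(-773, -1222)), S) = Add(Add(54, Add(-773, -1222)), -260) = Add(Add(54, -1995), -260) = Add(-1941, -260) = -2201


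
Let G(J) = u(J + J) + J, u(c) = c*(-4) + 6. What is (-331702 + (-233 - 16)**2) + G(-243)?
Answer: -267994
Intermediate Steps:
u(c) = 6 - 4*c (u(c) = -4*c + 6 = 6 - 4*c)
G(J) = 6 - 7*J (G(J) = (6 - 4*(J + J)) + J = (6 - 8*J) + J = 6 - 7*J)
(-331702 + (-233 - 16)**2) + G(-243) = (-331702 + (-233 - 16)**2) + (6 - 7*(-243)) = (-331702 + (-249)**2) + (6 + 1701) = (-331702 + 62001) + 1707 = -269701 + 1707 = -267994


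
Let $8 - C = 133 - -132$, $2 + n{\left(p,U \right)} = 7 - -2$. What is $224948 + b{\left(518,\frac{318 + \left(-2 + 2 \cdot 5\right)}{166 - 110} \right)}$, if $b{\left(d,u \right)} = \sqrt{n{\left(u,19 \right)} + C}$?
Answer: $224948 + 5 i \sqrt{10} \approx 2.2495 \cdot 10^{5} + 15.811 i$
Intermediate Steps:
$n{\left(p,U \right)} = 7$ ($n{\left(p,U \right)} = -2 + \left(7 - -2\right) = -2 + \left(7 + 2\right) = -2 + 9 = 7$)
$C = -257$ ($C = 8 - \left(133 - -132\right) = 8 - \left(133 + 132\right) = 8 - 265 = -257$)
$b{\left(d,u \right)} = 5 i \sqrt{10}$ ($b{\left(d,u \right)} = \sqrt{7 - 257} = \sqrt{-250} = 5 i \sqrt{10}$)
$224948 + b{\left(518,\frac{318 + \left(-2 + 2 \cdot 5\right)}{166 - 110} \right)} = 224948 + 5 i \sqrt{10}$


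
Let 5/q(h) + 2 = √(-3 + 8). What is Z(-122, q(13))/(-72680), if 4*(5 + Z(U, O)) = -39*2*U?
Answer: -1187/36340 ≈ -0.032664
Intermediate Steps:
q(h) = 5/(-2 + √5) (q(h) = 5/(-2 + √(-3 + 8)) = 5/(-2 + √5))
Z(U, O) = -5 - 39*U/2 (Z(U, O) = -5 + (-39*2*U)/4 = -5 + (-78*U)/4 = -5 - 39*U/2)
Z(-122, q(13))/(-72680) = (-5 - 39/2*(-122))/(-72680) = (-5 + 2379)*(-1/72680) = 2374*(-1/72680) = -1187/36340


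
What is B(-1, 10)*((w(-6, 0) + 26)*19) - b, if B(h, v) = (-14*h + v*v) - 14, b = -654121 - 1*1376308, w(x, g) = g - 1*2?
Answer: 2076029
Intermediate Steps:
w(x, g) = -2 + g (w(x, g) = g - 2 = -2 + g)
b = -2030429 (b = -654121 - 1376308 = -2030429)
B(h, v) = -14 + v² - 14*h (B(h, v) = (-14*h + v²) - 14 = (v² - 14*h) - 14 = -14 + v² - 14*h)
B(-1, 10)*((w(-6, 0) + 26)*19) - b = (-14 + 10² - 14*(-1))*(((-2 + 0) + 26)*19) - 1*(-2030429) = (-14 + 100 + 14)*((-2 + 26)*19) + 2030429 = 100*(24*19) + 2030429 = 100*456 + 2030429 = 45600 + 2030429 = 2076029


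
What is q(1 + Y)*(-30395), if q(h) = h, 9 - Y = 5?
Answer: -151975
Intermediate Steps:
Y = 4 (Y = 9 - 1*5 = 9 - 5 = 4)
q(1 + Y)*(-30395) = (1 + 4)*(-30395) = 5*(-30395) = -151975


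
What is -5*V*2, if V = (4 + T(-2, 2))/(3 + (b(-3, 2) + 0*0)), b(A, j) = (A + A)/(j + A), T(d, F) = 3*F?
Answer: -100/9 ≈ -11.111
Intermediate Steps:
b(A, j) = 2*A/(A + j) (b(A, j) = (2*A)/(A + j) = 2*A/(A + j))
V = 10/9 (V = (4 + 3*2)/(3 + (2*(-3)/(-3 + 2) + 0*0)) = (4 + 6)/(3 + (2*(-3)/(-1) + 0)) = 10/(3 + (2*(-3)*(-1) + 0)) = 10/(3 + (6 + 0)) = 10/(3 + 6) = 10/9 ≈ 1.1111)
-5*V*2 = -5*10/9*2 = -50/9*2 = -100/9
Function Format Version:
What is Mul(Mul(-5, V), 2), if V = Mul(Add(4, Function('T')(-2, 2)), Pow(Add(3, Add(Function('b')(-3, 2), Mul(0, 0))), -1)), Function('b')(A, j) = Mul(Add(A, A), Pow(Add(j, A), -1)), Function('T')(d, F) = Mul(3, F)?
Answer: Rational(-100, 9) ≈ -11.111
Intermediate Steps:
Function('b')(A, j) = Mul(2, A, Pow(Add(A, j), -1)) (Function('b')(A, j) = Mul(Mul(2, A), Pow(Add(A, j), -1)) = Mul(2, A, Pow(Add(A, j), -1)))
V = Rational(10, 9) (V = Mul(Add(4, Mul(3, 2)), Pow(Add(3, Add(Mul(2, -3, Pow(Add(-3, 2), -1)), Mul(0, 0))), -1)) = Mul(Add(4, 6), Pow(Add(3, Add(Mul(2, -3, Pow(-1, -1)), 0)), -1)) = Mul(10, Pow(Add(3, Add(Mul(2, -3, -1), 0)), -1)) = Mul(10, Pow(Add(3, Add(6, 0)), -1)) = Mul(10, Pow(Add(3, 6), -1)) = Mul(10, Pow(9, -1)) = Mul(10, Rational(1, 9)) = Rational(10, 9) ≈ 1.1111)
Mul(Mul(-5, V), 2) = Mul(Mul(-5, Rational(10, 9)), 2) = Mul(Rational(-50, 9), 2) = Rational(-100, 9)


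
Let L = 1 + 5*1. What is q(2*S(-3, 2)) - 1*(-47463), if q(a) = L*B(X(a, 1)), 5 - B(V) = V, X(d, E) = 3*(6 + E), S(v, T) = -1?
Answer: 47367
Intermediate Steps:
X(d, E) = 18 + 3*E
B(V) = 5 - V
L = 6 (L = 1 + 5 = 6)
q(a) = -96 (q(a) = 6*(5 - (18 + 3*1)) = 6*(5 - (18 + 3)) = 6*(5 - 1*21) = 6*(5 - 21) = 6*(-16) = -96)
q(2*S(-3, 2)) - 1*(-47463) = -96 - 1*(-47463) = -96 + 47463 = 47367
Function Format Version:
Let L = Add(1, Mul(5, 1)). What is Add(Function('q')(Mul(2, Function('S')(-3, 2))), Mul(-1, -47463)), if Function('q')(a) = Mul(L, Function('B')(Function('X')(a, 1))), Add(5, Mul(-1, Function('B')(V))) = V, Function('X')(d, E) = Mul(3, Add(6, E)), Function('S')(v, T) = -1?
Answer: 47367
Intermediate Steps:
Function('X')(d, E) = Add(18, Mul(3, E))
Function('B')(V) = Add(5, Mul(-1, V))
L = 6 (L = Add(1, 5) = 6)
Function('q')(a) = -96 (Function('q')(a) = Mul(6, Add(5, Mul(-1, Add(18, Mul(3, 1))))) = Mul(6, Add(5, Mul(-1, Add(18, 3)))) = Mul(6, Add(5, Mul(-1, 21))) = Mul(6, Add(5, -21)) = Mul(6, -16) = -96)
Add(Function('q')(Mul(2, Function('S')(-3, 2))), Mul(-1, -47463)) = Add(-96, Mul(-1, -47463)) = Add(-96, 47463) = 47367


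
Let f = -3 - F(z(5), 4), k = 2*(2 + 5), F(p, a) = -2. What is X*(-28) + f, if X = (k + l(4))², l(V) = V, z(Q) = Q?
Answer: -9073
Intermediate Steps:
k = 14 (k = 2*7 = 14)
f = -1 (f = -3 - 1*(-2) = -3 + 2 = -1)
X = 324 (X = (14 + 4)² = 18² = 324)
X*(-28) + f = 324*(-28) - 1 = -9072 - 1 = -9073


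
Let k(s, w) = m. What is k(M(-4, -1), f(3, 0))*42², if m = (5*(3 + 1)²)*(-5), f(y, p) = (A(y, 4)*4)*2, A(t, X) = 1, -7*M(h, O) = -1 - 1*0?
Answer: -705600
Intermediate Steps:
M(h, O) = ⅐ (M(h, O) = -(-1 - 1*0)/7 = -(-1 + 0)/7 = -⅐*(-1) = ⅐)
f(y, p) = 8 (f(y, p) = (1*4)*2 = 4*2 = 8)
m = -400 (m = (5*4²)*(-5) = (5*16)*(-5) = 80*(-5) = -400)
k(s, w) = -400
k(M(-4, -1), f(3, 0))*42² = -400*42² = -400*1764 = -705600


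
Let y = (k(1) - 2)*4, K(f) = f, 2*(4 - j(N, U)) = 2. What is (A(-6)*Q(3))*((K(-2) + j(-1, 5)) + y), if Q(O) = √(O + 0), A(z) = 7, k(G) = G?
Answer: -21*√3 ≈ -36.373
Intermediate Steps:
j(N, U) = 3 (j(N, U) = 4 - ½*2 = 4 - 1 = 3)
y = -4 (y = (1 - 2)*4 = -1*4 = -4)
Q(O) = √O
(A(-6)*Q(3))*((K(-2) + j(-1, 5)) + y) = (7*√3)*((-2 + 3) - 4) = (7*√3)*(1 - 4) = (7*√3)*(-3) = -21*√3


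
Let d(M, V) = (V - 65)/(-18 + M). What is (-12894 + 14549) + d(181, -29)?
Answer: 269671/163 ≈ 1654.4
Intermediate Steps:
d(M, V) = (-65 + V)/(-18 + M)
(-12894 + 14549) + d(181, -29) = (-12894 + 14549) + (-65 - 29)/(-18 + 181) = 1655 - 94/163 = 269671/163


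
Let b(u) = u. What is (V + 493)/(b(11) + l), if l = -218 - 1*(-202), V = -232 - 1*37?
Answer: -224/5 ≈ -44.800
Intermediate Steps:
V = -269 (V = -232 - 37 = -269)
l = -16 (l = -218 + 202 = -16)
(V + 493)/(b(11) + l) = (-269 + 493)/(11 - 16) = 224/(-5) = 224*(-⅕) = -224/5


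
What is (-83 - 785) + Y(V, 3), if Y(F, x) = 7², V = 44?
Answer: -819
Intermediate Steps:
Y(F, x) = 49
(-83 - 785) + Y(V, 3) = (-83 - 785) + 49 = -868 + 49 = -819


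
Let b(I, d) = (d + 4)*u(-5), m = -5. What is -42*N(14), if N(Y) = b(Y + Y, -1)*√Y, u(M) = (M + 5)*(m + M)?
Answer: 0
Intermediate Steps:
u(M) = (-5 + M)*(5 + M) (u(M) = (M + 5)*(-5 + M) = (5 + M)*(-5 + M) = (-5 + M)*(5 + M))
b(I, d) = 0 (b(I, d) = (d + 4)*(-25 + (-5)²) = (4 + d)*(-25 + 25) = (4 + d)*0 = 0)
N(Y) = 0 (N(Y) = 0*√Y = 0)
-42*N(14) = -42*0 = 0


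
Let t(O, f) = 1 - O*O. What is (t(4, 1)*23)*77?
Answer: -26565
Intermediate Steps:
t(O, f) = 1 - O²
(t(4, 1)*23)*77 = ((1 - 1*4²)*23)*77 = ((1 - 1*16)*23)*77 = ((1 - 16)*23)*77 = -15*23*77 = -345*77 = -26565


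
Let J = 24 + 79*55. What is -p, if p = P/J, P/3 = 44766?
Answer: -134298/4369 ≈ -30.739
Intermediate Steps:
P = 134298 (P = 3*44766 = 134298)
J = 4369 (J = 24 + 4345 = 4369)
p = 134298/4369 ≈ 30.739
-p = -1*134298/4369 = -134298/4369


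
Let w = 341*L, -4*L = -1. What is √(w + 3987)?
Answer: √16289/2 ≈ 63.814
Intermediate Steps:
L = ¼ (L = -¼*(-1) = ¼ ≈ 0.25000)
w = 341/4 (w = 341*(¼) = 341/4 ≈ 85.250)
√(w + 3987) = √(341/4 + 3987) = √(16289/4) = √16289/2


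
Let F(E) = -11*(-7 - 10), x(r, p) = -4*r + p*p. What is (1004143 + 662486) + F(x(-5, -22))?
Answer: 1666816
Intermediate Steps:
x(r, p) = p**2 - 4*r (x(r, p) = -4*r + p**2 = p**2 - 4*r)
F(E) = 187 (F(E) = -11*(-17) = 187)
(1004143 + 662486) + F(x(-5, -22)) = (1004143 + 662486) + 187 = 1666629 + 187 = 1666816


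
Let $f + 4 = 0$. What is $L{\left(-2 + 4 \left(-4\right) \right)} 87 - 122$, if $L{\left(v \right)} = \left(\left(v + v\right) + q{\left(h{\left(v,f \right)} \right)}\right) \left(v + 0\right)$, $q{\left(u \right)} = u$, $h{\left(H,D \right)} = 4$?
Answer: $49990$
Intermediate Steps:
$f = -4$ ($f = -4 + 0 = -4$)
$L{\left(v \right)} = v \left(4 + 2 v\right)$ ($L{\left(v \right)} = \left(\left(v + v\right) + 4\right) \left(v + 0\right) = \left(2 v + 4\right) v = \left(4 + 2 v\right) v = v \left(4 + 2 v\right)$)
$L{\left(-2 + 4 \left(-4\right) \right)} 87 - 122 = 2 \left(-2 + 4 \left(-4\right)\right) \left(2 + \left(-2 + 4 \left(-4\right)\right)\right) 87 - 122 = 2 \left(-2 - 16\right) \left(2 - 18\right) 87 - 122 = 2 \left(-18\right) \left(2 - 18\right) 87 - 122 = 2 \left(-18\right) \left(-16\right) 87 - 122 = 576 \cdot 87 - 122 = 50112 - 122 = 49990$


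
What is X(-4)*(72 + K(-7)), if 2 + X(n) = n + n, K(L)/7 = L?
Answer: -230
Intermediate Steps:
K(L) = 7*L
X(n) = -2 + 2*n (X(n) = -2 + (n + n) = -2 + 2*n)
X(-4)*(72 + K(-7)) = (-2 + 2*(-4))*(72 + 7*(-7)) = (-2 - 8)*(72 - 49) = -10*23 = -230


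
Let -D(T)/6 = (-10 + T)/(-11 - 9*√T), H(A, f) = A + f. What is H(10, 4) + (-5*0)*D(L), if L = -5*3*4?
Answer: 14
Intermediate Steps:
L = -60 (L = -15*4 = -60)
D(T) = -6*(-10 + T)/(-11 - 9*√T)
H(10, 4) + (-5*0)*D(L) = (10 + 4) + (-5*0)*(6*(-10 - 60)/(11 + 9*√(-60))) = 14 + 0*(6*(-70)/(11 + 9*(2*I*√15))) = 14 + 0*(6*(-70)/(11 + 18*I*√15)) = 14 + 0*(-420/(11 + 18*I*√15)) = 14 + 0 = 14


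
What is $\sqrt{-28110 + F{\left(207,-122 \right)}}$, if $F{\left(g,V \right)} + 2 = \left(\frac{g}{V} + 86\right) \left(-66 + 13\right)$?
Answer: $\frac{3 i \sqrt{53880202}}{122} \approx 180.5 i$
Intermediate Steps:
$F{\left(g,V \right)} = -4560 - \frac{53 g}{V}$ ($F{\left(g,V \right)} = -2 + \left(\frac{g}{V} + 86\right) \left(-66 + 13\right) = -2 + \left(86 + \frac{g}{V}\right) \left(-53\right) = -2 - \left(4558 + \frac{53 g}{V}\right) = -4560 - \frac{53 g}{V}$)
$\sqrt{-28110 + F{\left(207,-122 \right)}} = \sqrt{-28110 - \left(4560 + \frac{10971}{-122}\right)} = \sqrt{-28110 - \left(4560 + 10971 \left(- \frac{1}{122}\right)\right)} = \sqrt{-28110 + \left(-4560 + \frac{10971}{122}\right)} = \sqrt{-28110 - \frac{545349}{122}} = \sqrt{- \frac{3974769}{122}} = \frac{3 i \sqrt{53880202}}{122}$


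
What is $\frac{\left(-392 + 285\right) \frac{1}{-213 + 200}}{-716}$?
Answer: $- \frac{107}{9308} \approx -0.011495$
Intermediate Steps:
$\frac{\left(-392 + 285\right) \frac{1}{-213 + 200}}{-716} = - \frac{107}{-13} \left(- \frac{1}{716}\right) = \left(-107\right) \left(- \frac{1}{13}\right) \left(- \frac{1}{716}\right) = \frac{107}{13} \left(- \frac{1}{716}\right) = - \frac{107}{9308}$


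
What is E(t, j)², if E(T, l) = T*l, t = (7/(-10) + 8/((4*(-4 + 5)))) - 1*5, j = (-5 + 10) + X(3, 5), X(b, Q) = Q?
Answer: 1369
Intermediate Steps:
j = 10 (j = (-5 + 10) + 5 = 5 + 5 = 10)
t = -37/10 (t = (7*(-⅒) + 8/((4*1))) - 5 = (-7/10 + 8/4) - 5 = (-7/10 + 8*(¼)) - 5 = (-7/10 + 2) - 5 = 13/10 - 5 = -37/10 ≈ -3.7000)
E(t, j)² = (-37/10*10)² = (-37)² = 1369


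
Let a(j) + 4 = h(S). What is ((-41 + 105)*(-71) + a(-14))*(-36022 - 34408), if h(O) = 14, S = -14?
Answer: 319329620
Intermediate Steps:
a(j) = 10 (a(j) = -4 + 14 = 10)
((-41 + 105)*(-71) + a(-14))*(-36022 - 34408) = ((-41 + 105)*(-71) + 10)*(-36022 - 34408) = (64*(-71) + 10)*(-70430) = (-4544 + 10)*(-70430) = -4534*(-70430) = 319329620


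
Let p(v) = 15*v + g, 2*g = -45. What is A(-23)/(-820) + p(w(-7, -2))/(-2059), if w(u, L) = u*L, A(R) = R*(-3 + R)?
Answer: -346258/422095 ≈ -0.82033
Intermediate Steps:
g = -45/2 (g = (1/2)*(-45) = -45/2 ≈ -22.500)
w(u, L) = L*u
p(v) = -45/2 + 15*v (p(v) = 15*v - 45/2 = -45/2 + 15*v)
A(-23)/(-820) + p(w(-7, -2))/(-2059) = -23*(-3 - 23)/(-820) + (-45/2 + 15*(-2*(-7)))/(-2059) = -23*(-26)*(-1/820) + (-45/2 + 15*14)*(-1/2059) = 598*(-1/820) + (-45/2 + 210)*(-1/2059) = -299/410 + (375/2)*(-1/2059) = -299/410 - 375/4118 = -346258/422095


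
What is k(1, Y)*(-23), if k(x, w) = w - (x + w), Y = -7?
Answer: 23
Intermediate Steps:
k(x, w) = -x (k(x, w) = w - (w + x) = w + (-w - x) = -x)
k(1, Y)*(-23) = -1*1*(-23) = -1*(-23) = 23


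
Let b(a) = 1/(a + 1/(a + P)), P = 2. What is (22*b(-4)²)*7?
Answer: 616/81 ≈ 7.6049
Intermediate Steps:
b(a) = 1/(a + 1/(2 + a)) (b(a) = 1/(a + 1/(a + 2)) = 1/(a + 1/(2 + a)))
(22*b(-4)²)*7 = (22*((2 - 4)/(1 + (-4)² + 2*(-4)))²)*7 = (22*(-2/(1 + 16 - 8))²)*7 = (22*(-2/9)²)*7 = (22*(4/81))*7 = (88/81)*7 = 616/81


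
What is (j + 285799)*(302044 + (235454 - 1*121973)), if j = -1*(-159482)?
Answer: 185025387525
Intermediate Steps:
j = 159482
(j + 285799)*(302044 + (235454 - 1*121973)) = (159482 + 285799)*(302044 + (235454 - 1*121973)) = 445281*(302044 + (235454 - 121973)) = 445281*(302044 + 113481) = 445281*415525 = 185025387525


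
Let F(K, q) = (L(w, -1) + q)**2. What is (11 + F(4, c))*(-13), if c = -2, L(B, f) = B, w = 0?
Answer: -195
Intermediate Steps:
F(K, q) = q**2 (F(K, q) = (0 + q)**2 = q**2)
(11 + F(4, c))*(-13) = (11 + (-2)**2)*(-13) = (11 + 4)*(-13) = 15*(-13) = -195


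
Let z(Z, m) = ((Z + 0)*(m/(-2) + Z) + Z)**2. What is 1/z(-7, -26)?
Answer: 1/2401 ≈ 0.00041649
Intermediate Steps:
z(Z, m) = (Z + Z*(Z - m/2))**2 (z(Z, m) = (Z*(m*(-1/2) + Z) + Z)**2 = (Z*(-m/2 + Z) + Z)**2 = (Z*(Z - m/2) + Z)**2 = (Z + Z*(Z - m/2))**2)
1/z(-7, -26) = 1/((1/4)*(-7)**2*(2 - 1*(-26) + 2*(-7))**2) = 1/((1/4)*49*(2 + 26 - 14)**2) = 1/((1/4)*49*14**2) = 1/((1/4)*49*196) = 1/2401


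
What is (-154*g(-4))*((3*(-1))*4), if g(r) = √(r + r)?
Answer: 3696*I*√2 ≈ 5226.9*I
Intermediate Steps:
g(r) = √2*√r (g(r) = √(2*r) = √2*√r)
(-154*g(-4))*((3*(-1))*4) = (-154*√2*√(-4))*((3*(-1))*4) = (-154*√2*2*I)*(-3*4) = -308*I*√2*(-12) = 3696*I*√2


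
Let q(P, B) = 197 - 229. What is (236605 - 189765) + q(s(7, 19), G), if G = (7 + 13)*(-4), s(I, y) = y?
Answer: 46808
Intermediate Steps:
G = -80 (G = 20*(-4) = -80)
q(P, B) = -32
(236605 - 189765) + q(s(7, 19), G) = (236605 - 189765) - 32 = 46840 - 32 = 46808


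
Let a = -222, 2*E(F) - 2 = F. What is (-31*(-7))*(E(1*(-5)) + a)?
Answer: -96999/2 ≈ -48500.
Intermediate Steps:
E(F) = 1 + F/2
(-31*(-7))*(E(1*(-5)) + a) = (-31*(-7))*((1 + (1*(-5))/2) - 222) = 217*((1 + (½)*(-5)) - 222) = 217*((1 - 5/2) - 222) = 217*(-3/2 - 222) = 217*(-447/2) = -96999/2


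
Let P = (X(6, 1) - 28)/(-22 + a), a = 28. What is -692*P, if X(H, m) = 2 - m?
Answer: 3114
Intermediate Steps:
P = -9/2 (P = ((2 - 1*1) - 28)/(-22 + 28) = ((2 - 1) - 28)/6 = (1 - 28)*(⅙) = -27*⅙ = -9/2 ≈ -4.5000)
-692*P = -692*(-9/2) = 3114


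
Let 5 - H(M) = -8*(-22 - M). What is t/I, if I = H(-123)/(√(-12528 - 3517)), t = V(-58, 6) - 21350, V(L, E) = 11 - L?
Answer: -21281*I*√16045/813 ≈ -3315.7*I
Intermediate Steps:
H(M) = -171 - 8*M (H(M) = 5 - (-8)*(-22 - M) = 5 - (176 + 8*M) = 5 + (-176 - 8*M) = -171 - 8*M)
t = -21281 (t = (11 - 1*(-58)) - 21350 = (11 + 58) - 21350 = 69 - 21350 = -21281)
I = -813*I*√16045/16045 (I = (-171 - 8*(-123))/(√(-12528 - 3517)) = (-171 + 984)/(√(-16045)) = 813/((I*√16045)) = 813*(-I*√16045/16045) = -813*I*√16045/16045 ≈ -6.4183*I)
t/I = -21281*I*√16045/813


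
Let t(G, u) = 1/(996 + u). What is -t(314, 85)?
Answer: -1/1081 ≈ -0.00092507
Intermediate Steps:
-t(314, 85) = -1/(996 + 85) = -1/1081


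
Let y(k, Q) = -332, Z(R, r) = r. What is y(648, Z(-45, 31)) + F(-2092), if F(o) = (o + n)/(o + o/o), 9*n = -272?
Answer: -6228808/18819 ≈ -330.98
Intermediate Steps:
n = -272/9 (n = (⅑)*(-272) = -272/9 ≈ -30.222)
F(o) = (-272/9 + o)/(1 + o) (F(o) = (o - 272/9)/(o + o/o) = (-272/9 + o)/(o + 1) = (-272/9 + o)/(1 + o))
y(648, Z(-45, 31)) + F(-2092) = -332 + (-272/9 - 2092)/(1 - 2092) = -332 - 19100/9/(-2091) = -332 - 1/2091*(-19100/9) = -332 + 19100/18819 = -6228808/18819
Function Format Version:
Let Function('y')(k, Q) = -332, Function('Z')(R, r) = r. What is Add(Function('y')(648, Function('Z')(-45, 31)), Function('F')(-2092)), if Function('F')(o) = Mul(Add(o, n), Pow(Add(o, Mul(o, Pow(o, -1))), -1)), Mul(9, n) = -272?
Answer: Rational(-6228808, 18819) ≈ -330.98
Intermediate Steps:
n = Rational(-272, 9) (n = Mul(Rational(1, 9), -272) = Rational(-272, 9) ≈ -30.222)
Function('F')(o) = Mul(Pow(Add(1, o), -1), Add(Rational(-272, 9), o)) (Function('F')(o) = Mul(Add(o, Rational(-272, 9)), Pow(Add(o, Mul(o, Pow(o, -1))), -1)) = Mul(Add(Rational(-272, 9), o), Pow(Add(o, 1), -1)) = Mul(Add(Rational(-272, 9), o), Pow(Add(1, o), -1)) = Mul(Pow(Add(1, o), -1), Add(Rational(-272, 9), o)))
Add(Function('y')(648, Function('Z')(-45, 31)), Function('F')(-2092)) = Add(-332, Mul(Pow(Add(1, -2092), -1), Add(Rational(-272, 9), -2092))) = Add(-332, Mul(Pow(-2091, -1), Rational(-19100, 9))) = Add(-332, Mul(Rational(-1, 2091), Rational(-19100, 9))) = Add(-332, Rational(19100, 18819)) = Rational(-6228808, 18819)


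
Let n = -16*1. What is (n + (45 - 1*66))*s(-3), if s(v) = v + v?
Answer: 222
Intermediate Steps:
s(v) = 2*v
n = -16
(n + (45 - 1*66))*s(-3) = (-16 + (45 - 1*66))*(2*(-3)) = (-16 + (45 - 66))*(-6) = (-16 - 21)*(-6) = -37*(-6) = 222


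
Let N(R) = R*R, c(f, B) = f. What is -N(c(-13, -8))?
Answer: -169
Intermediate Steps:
N(R) = R²
-N(c(-13, -8)) = -1*(-13)² = -1*169 = -169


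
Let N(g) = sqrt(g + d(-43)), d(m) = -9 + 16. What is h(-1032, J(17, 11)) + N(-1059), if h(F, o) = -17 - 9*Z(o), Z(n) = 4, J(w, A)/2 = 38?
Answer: -53 + 2*I*sqrt(263) ≈ -53.0 + 32.435*I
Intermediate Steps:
J(w, A) = 76 (J(w, A) = 2*38 = 76)
h(F, o) = -53 (h(F, o) = -17 - 9*4 = -17 - 36 = -53)
d(m) = 7
N(g) = sqrt(7 + g) (N(g) = sqrt(g + 7) = sqrt(7 + g))
h(-1032, J(17, 11)) + N(-1059) = -53 + sqrt(7 - 1059) = -53 + sqrt(-1052) = -53 + 2*I*sqrt(263)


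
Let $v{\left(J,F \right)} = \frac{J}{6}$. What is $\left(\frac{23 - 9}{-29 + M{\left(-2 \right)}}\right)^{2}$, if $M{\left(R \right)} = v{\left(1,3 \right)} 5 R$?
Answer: $\frac{441}{2116} \approx 0.20841$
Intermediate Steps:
$v{\left(J,F \right)} = \frac{J}{6}$ ($v{\left(J,F \right)} = J \frac{1}{6} = \frac{J}{6}$)
$M{\left(R \right)} = \frac{5 R}{6}$ ($M{\left(R \right)} = \frac{1}{6} \cdot 1 \cdot 5 R = \frac{1}{6} \cdot 5 R = \frac{5 R}{6}$)
$\left(\frac{23 - 9}{-29 + M{\left(-2 \right)}}\right)^{2} = \left(\frac{23 - 9}{-29 + \frac{5}{6} \left(-2\right)}\right)^{2} = \left(\frac{14}{-29 - \frac{5}{3}}\right)^{2} = \left(\frac{14}{- \frac{92}{3}}\right)^{2} = \left(14 \left(- \frac{3}{92}\right)\right)^{2} = \left(- \frac{21}{46}\right)^{2} = \frac{441}{2116}$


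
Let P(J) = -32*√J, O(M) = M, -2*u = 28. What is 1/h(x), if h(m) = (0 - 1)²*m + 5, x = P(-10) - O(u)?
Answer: 19/10601 + 32*I*√10/10601 ≈ 0.0017923 + 0.0095456*I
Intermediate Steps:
u = -14 (u = -½*28 = -14)
x = 14 - 32*I*√10 (x = -32*I*√10 - 1*(-14) = -32*I*√10 + 14 = 14 - 32*I*√10 ≈ 14.0 - 101.19*I)
h(m) = 5 + m (h(m) = (-1)²*m + 5 = 1*m + 5 = m + 5 = 5 + m)
1/h(x) = 1/(5 + (14 - 32*I*√10)) = 1/(19 - 32*I*√10)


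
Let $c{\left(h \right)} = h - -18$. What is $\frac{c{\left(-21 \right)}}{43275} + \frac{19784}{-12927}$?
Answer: $- \frac{285397127}{186471975} \approx -1.5305$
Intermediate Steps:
$c{\left(h \right)} = 18 + h$ ($c{\left(h \right)} = h + 18 = 18 + h$)
$\frac{c{\left(-21 \right)}}{43275} + \frac{19784}{-12927} = \frac{18 - 21}{43275} + \frac{19784}{-12927} = \left(-3\right) \frac{1}{43275} + 19784 \left(- \frac{1}{12927}\right) = - \frac{1}{14425} - \frac{19784}{12927} = - \frac{285397127}{186471975}$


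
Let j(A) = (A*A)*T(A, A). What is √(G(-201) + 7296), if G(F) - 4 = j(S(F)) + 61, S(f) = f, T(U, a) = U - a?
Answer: √7361 ≈ 85.796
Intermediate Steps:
j(A) = 0 (j(A) = (A*A)*(A - A) = A²*0 = 0)
G(F) = 65 (G(F) = 4 + (0 + 61) = 4 + 61 = 65)
√(G(-201) + 7296) = √(65 + 7296) = √7361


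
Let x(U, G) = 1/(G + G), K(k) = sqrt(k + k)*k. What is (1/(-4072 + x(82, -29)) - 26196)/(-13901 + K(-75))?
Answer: 86003996117750/45837598470527 - 2320084781250*I*sqrt(6)/45837598470527 ≈ 1.8763 - 0.12398*I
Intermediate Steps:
K(k) = sqrt(2)*k**(3/2) (K(k) = sqrt(2*k)*k = (sqrt(2)*sqrt(k))*k = sqrt(2)*k**(3/2))
x(U, G) = 1/(2*G)
(1/(-4072 + x(82, -29)) - 26196)/(-13901 + K(-75)) = (1/(-4072 + (1/2)/(-29)) - 26196)/(-13901 + sqrt(2)*(-75)**(3/2)) = (1/(-4072 + (1/2)*(-1/29)) - 26196)/(-13901 + sqrt(2)*(-375*I*sqrt(3))) = (1/(-4072 - 1/58) - 26196)/(-13901 - 375*I*sqrt(6)) = (1/(-236177/58) - 26196)/(-13901 - 375*I*sqrt(6)) = (-58/236177 - 26196)/(-13901 - 375*I*sqrt(6)) = -6186892750/(236177*(-13901 - 375*I*sqrt(6)))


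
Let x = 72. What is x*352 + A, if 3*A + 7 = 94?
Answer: 25373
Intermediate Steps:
A = 29 (A = -7/3 + (1/3)*94 = -7/3 + 94/3 = 29)
x*352 + A = 72*352 + 29 = 25344 + 29 = 25373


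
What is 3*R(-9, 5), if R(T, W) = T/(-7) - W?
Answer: -78/7 ≈ -11.143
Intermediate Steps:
R(T, W) = -W - T/7 (R(T, W) = T*(-⅐) - W = -T/7 - W = -W - T/7)
3*R(-9, 5) = 3*(-1*5 - ⅐*(-9)) = 3*(-5 + 9/7) = 3*(-26/7) = -78/7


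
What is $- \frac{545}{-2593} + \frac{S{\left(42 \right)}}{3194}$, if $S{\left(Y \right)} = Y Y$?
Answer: $\frac{3157391}{4141021} \approx 0.76247$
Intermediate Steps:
$S{\left(Y \right)} = Y^{2}$
$- \frac{545}{-2593} + \frac{S{\left(42 \right)}}{3194} = - \frac{545}{-2593} + \frac{42^{2}}{3194} = \left(-545\right) \left(- \frac{1}{2593}\right) + 1764 \cdot \frac{1}{3194} = \frac{545}{2593} + \frac{882}{1597} = \frac{3157391}{4141021}$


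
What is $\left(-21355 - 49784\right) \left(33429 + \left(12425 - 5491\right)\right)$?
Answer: $-2871383457$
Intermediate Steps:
$\left(-21355 - 49784\right) \left(33429 + \left(12425 - 5491\right)\right) = - 71139 \left(33429 + \left(12425 - 5491\right)\right) = - 71139 \left(33429 + 6934\right) = \left(-71139\right) 40363 = -2871383457$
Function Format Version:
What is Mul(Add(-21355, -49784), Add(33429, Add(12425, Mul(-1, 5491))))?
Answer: -2871383457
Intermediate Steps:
Mul(Add(-21355, -49784), Add(33429, Add(12425, Mul(-1, 5491)))) = Mul(-71139, Add(33429, Add(12425, -5491))) = Mul(-71139, Add(33429, 6934)) = Mul(-71139, 40363) = -2871383457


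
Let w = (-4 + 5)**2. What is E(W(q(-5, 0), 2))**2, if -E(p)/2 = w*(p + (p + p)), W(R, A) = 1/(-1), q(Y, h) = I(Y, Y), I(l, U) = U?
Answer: 36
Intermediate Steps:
w = 1 (w = 1**2 = 1)
q(Y, h) = Y
W(R, A) = -1
E(p) = -6*p (E(p) = -2*(p + (p + p)) = -2*(p + 2*p) = -2*3*p = -6*p)
E(W(q(-5, 0), 2))**2 = (-6*(-1))**2 = 6**2 = 36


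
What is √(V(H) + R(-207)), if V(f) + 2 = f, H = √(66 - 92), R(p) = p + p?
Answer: √(-416 + I*√26) ≈ 0.125 + 20.396*I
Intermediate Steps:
R(p) = 2*p
H = I*√26 (H = √(-26) = I*√26 ≈ 5.099*I)
V(f) = -2 + f
√(V(H) + R(-207)) = √((-2 + I*√26) + 2*(-207)) = √((-2 + I*√26) - 414) = √(-416 + I*√26)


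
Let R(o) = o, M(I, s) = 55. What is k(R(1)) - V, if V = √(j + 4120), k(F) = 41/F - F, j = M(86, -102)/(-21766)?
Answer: 40 - 3*√216876097510/21766 ≈ -24.187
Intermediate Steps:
j = -55/21766 (j = 55/(-21766) = 55*(-1/21766) = -55/21766 ≈ -0.0025269)
k(F) = -F + 41/F
V = 3*√216876097510/21766 (V = √(-55/21766 + 4120) = √(89675865/21766) = 3*√216876097510/21766 ≈ 64.187)
k(R(1)) - V = (-1*1 + 41/1) - 3*√216876097510/21766 = (-1 + 41*1) - 3*√216876097510/21766 = (-1 + 41) - 3*√216876097510/21766 = 40 - 3*√216876097510/21766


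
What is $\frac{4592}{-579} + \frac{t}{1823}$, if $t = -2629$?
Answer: $- \frac{9893407}{1055517} \approx -9.373$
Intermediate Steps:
$\frac{4592}{-579} + \frac{t}{1823} = \frac{4592}{-579} - \frac{2629}{1823} = 4592 \left(- \frac{1}{579}\right) - \frac{2629}{1823} = - \frac{4592}{579} - \frac{2629}{1823} = - \frac{9893407}{1055517}$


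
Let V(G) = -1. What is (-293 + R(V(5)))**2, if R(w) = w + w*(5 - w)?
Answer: 90000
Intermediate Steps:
(-293 + R(V(5)))**2 = (-293 - (6 - 1*(-1)))**2 = (-293 - (6 + 1))**2 = (-293 - 1*7)**2 = (-293 - 7)**2 = (-300)**2 = 90000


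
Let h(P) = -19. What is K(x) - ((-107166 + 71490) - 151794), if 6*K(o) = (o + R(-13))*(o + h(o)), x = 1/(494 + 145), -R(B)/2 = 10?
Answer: 229721382140/1224963 ≈ 1.8753e+5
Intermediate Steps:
R(B) = -20 (R(B) = -2*10 = -20)
x = 1/639 ≈ 0.0015649
K(o) = (-20 + o)*(-19 + o)/6 (K(o) = ((o - 20)*(o - 19))/6 = ((-20 + o)*(-19 + o))/6 = (-20 + o)*(-19 + o)/6)
K(x) - ((-107166 + 71490) - 151794) = (190/3 - 13/2*1/639 + (1/639)²/6) - ((-107166 + 71490) - 151794) = (190/3 - 13/1278 + (⅙)*(1/408321)) - (-35676 - 151794) = (190/3 - 13/1278 + 1/2449926) - 1*(-187470) = 77568530/1224963 + 187470 = 229721382140/1224963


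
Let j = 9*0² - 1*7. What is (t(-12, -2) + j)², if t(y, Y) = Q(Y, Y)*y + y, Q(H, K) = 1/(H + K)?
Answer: 256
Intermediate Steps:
t(y, Y) = y + y/(2*Y) (t(y, Y) = y/(Y + Y) + y = y/((2*Y)) + y = (1/(2*Y))*y + y = y/(2*Y) + y = y + y/(2*Y))
j = -7 (j = 9*0 - 7 = 0 - 7 = -7)
(t(-12, -2) + j)² = ((-12 + (½)*(-12)/(-2)) - 7)² = ((-12 + (½)*(-12)*(-½)) - 7)² = ((-12 + 3) - 7)² = (-9 - 7)² = (-16)² = 256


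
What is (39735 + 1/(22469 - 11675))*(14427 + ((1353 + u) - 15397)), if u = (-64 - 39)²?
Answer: 785744050712/1799 ≈ 4.3677e+8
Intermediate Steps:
u = 10609 (u = (-103)² = 10609)
(39735 + 1/(22469 - 11675))*(14427 + ((1353 + u) - 15397)) = (39735 + 1/(22469 - 11675))*(14427 + ((1353 + 10609) - 15397)) = (39735 + 1/10794)*(14427 + (11962 - 15397)) = (39735 + 1/10794)*(14427 - 3435) = (428899591/10794)*10992 = 785744050712/1799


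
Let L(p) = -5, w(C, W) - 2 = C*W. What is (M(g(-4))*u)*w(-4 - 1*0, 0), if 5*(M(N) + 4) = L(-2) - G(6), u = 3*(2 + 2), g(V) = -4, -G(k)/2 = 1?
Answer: -552/5 ≈ -110.40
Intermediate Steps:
G(k) = -2 (G(k) = -2*1 = -2)
w(C, W) = 2 + C*W
u = 12 (u = 3*4 = 12)
M(N) = -23/5 (M(N) = -4 + (-5 - 1*(-2))/5 = -4 + (-5 + 2)/5 = -4 + (1/5)*(-3) = -4 - 3/5 = -23/5)
(M(g(-4))*u)*w(-4 - 1*0, 0) = (-23/5*12)*(2 + (-4 - 1*0)*0) = -276*(2 + (-4 + 0)*0)/5 = -276*(2 - 4*0)/5 = -276*(2 + 0)/5 = -276/5*2 = -552/5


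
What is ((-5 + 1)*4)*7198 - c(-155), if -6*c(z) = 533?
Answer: -690475/6 ≈ -1.1508e+5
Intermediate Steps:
c(z) = -533/6 (c(z) = -⅙*533 = -533/6)
((-5 + 1)*4)*7198 - c(-155) = ((-5 + 1)*4)*7198 - 1*(-533/6) = -4*4*7198 + 533/6 = -16*7198 + 533/6 = -115168 + 533/6 = -690475/6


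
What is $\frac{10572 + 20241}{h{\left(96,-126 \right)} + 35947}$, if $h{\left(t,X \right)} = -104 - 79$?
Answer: $\frac{30813}{35764} \approx 0.86156$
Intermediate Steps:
$h{\left(t,X \right)} = -183$
$\frac{10572 + 20241}{h{\left(96,-126 \right)} + 35947} = \frac{10572 + 20241}{-183 + 35947} = \frac{30813}{35764}$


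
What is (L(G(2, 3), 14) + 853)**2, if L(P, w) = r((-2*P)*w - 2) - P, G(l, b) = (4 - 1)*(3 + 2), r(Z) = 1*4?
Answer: 708964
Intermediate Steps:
r(Z) = 4
G(l, b) = 15 (G(l, b) = 3*5 = 15)
L(P, w) = 4 - P
(L(G(2, 3), 14) + 853)**2 = ((4 - 1*15) + 853)**2 = ((4 - 15) + 853)**2 = (-11 + 853)**2 = 842**2 = 708964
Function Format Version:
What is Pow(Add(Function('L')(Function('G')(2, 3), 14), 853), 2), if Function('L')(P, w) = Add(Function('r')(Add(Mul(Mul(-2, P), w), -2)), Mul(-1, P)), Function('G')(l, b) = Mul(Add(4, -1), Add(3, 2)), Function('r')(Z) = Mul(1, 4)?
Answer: 708964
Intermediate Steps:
Function('r')(Z) = 4
Function('G')(l, b) = 15 (Function('G')(l, b) = Mul(3, 5) = 15)
Function('L')(P, w) = Add(4, Mul(-1, P))
Pow(Add(Function('L')(Function('G')(2, 3), 14), 853), 2) = Pow(Add(Add(4, Mul(-1, 15)), 853), 2) = Pow(Add(Add(4, -15), 853), 2) = Pow(Add(-11, 853), 2) = Pow(842, 2) = 708964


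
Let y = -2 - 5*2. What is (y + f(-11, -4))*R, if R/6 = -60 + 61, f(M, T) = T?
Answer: -96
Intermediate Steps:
y = -12 (y = -2 - 10 = -12)
R = 6 (R = 6*(-60 + 61) = 6*1 = 6)
(y + f(-11, -4))*R = (-12 - 4)*6 = -16*6 = -96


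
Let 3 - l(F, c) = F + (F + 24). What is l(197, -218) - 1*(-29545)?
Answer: 29130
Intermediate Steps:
l(F, c) = -21 - 2*F (l(F, c) = 3 - (F + (F + 24)) = 3 - (F + (24 + F)) = 3 - (24 + 2*F) = 3 + (-24 - 2*F) = -21 - 2*F)
l(197, -218) - 1*(-29545) = (-21 - 2*197) - 1*(-29545) = (-21 - 394) + 29545 = -415 + 29545 = 29130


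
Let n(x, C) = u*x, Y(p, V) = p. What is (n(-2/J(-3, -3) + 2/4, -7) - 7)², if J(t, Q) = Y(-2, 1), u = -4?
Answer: 169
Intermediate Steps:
J(t, Q) = -2
n(x, C) = -4*x
(n(-2/J(-3, -3) + 2/4, -7) - 7)² = (-4*(-2/(-2) + 2/4) - 7)² = (-4*(-2*(-½) + 2*(¼)) - 7)² = (-4*(1 + ½) - 7)² = (-4*3/2 - 7)² = (-6 - 7)² = (-13)² = 169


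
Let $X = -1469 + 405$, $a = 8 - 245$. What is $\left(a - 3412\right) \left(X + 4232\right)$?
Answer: $-11560032$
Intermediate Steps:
$a = -237$ ($a = 8 - 245 = -237$)
$X = -1064$
$\left(a - 3412\right) \left(X + 4232\right) = \left(-237 - 3412\right) \left(-1064 + 4232\right) = \left(-3649\right) 3168 = -11560032$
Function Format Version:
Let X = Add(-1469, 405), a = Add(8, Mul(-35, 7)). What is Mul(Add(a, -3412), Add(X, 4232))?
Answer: -11560032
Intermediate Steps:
a = -237 (a = Add(8, -245) = -237)
X = -1064
Mul(Add(a, -3412), Add(X, 4232)) = Mul(Add(-237, -3412), Add(-1064, 4232)) = Mul(-3649, 3168) = -11560032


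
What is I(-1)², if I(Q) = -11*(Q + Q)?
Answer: 484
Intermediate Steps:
I(Q) = -22*Q
I(-1)² = (-22*(-1))² = 22² = 484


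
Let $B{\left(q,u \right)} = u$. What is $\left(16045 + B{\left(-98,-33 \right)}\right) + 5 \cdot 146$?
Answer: $16742$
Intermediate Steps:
$\left(16045 + B{\left(-98,-33 \right)}\right) + 5 \cdot 146 = \left(16045 - 33\right) + 5 \cdot 146 = 16012 + 730 = 16742$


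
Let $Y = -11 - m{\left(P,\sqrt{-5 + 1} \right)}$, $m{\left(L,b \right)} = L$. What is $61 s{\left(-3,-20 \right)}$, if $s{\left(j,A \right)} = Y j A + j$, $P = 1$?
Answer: $-44103$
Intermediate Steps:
$Y = -12$ ($Y = -11 - 1 = -12$)
$s{\left(j,A \right)} = j - 12 A j$ ($s{\left(j,A \right)} = - 12 j A + j = - 12 A j + j = j - 12 A j$)
$61 s{\left(-3,-20 \right)} = 61 \left(- 3 \left(1 - -240\right)\right) = 61 \left(- 3 \left(1 + 240\right)\right) = 61 \left(\left(-3\right) 241\right) = 61 \left(-723\right) = -44103$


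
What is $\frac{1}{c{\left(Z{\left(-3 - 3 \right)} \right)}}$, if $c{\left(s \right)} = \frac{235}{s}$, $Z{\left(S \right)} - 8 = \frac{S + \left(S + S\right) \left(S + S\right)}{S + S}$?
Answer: $- \frac{7}{470} \approx -0.014894$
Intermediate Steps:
$Z{\left(S \right)} = 8 + \frac{S + 4 S^{2}}{2 S}$ ($Z{\left(S \right)} = 8 + \frac{S + \left(S + S\right) \left(S + S\right)}{S + S} = 8 + \frac{S + 2 S 2 S}{2 S} = 8 + \left(S + 4 S^{2}\right) \frac{1}{2 S} = 8 + \frac{S + 4 S^{2}}{2 S}$)
$\frac{1}{c{\left(Z{\left(-3 - 3 \right)} \right)}} = \frac{1}{235 \frac{1}{\frac{17}{2} + 2 \left(-3 - 3\right)}} = \frac{1}{235 \frac{1}{\frac{17}{2} + 2 \left(-6\right)}} = \frac{1}{235 \frac{1}{\frac{17}{2} - 12}} = \frac{1}{235 \frac{1}{- \frac{7}{2}}} = \frac{1}{235 \left(- \frac{2}{7}\right)} = \frac{1}{- \frac{470}{7}} = - \frac{7}{470}$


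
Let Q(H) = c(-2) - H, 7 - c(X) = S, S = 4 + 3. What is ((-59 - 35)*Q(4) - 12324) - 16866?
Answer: -28814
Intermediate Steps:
S = 7
c(X) = 0 (c(X) = 7 - 1*7 = 7 - 7 = 0)
Q(H) = -H (Q(H) = 0 - H = -H)
((-59 - 35)*Q(4) - 12324) - 16866 = ((-59 - 35)*(-1*4) - 12324) - 16866 = (-94*(-4) - 12324) - 16866 = (376 - 12324) - 16866 = -11948 - 16866 = -28814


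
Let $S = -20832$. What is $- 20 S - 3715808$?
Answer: $-3299168$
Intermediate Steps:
$- 20 S - 3715808 = \left(-20\right) \left(-20832\right) - 3715808 = 416640 - 3715808 = -3299168$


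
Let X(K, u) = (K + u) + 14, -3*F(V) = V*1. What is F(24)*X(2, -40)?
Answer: 192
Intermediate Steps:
F(V) = -V/3
X(K, u) = 14 + K + u
F(24)*X(2, -40) = (-⅓*24)*(14 + 2 - 40) = -8*(-24) = 192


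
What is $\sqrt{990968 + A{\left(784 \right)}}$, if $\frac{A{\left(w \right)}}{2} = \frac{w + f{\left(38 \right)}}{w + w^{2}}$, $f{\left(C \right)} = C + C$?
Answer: $\frac{\sqrt{4787568578974}}{2198} \approx 995.47$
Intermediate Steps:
$f{\left(C \right)} = 2 C$
$A{\left(w \right)} = \frac{2 \left(76 + w\right)}{w + w^{2}}$ ($A{\left(w \right)} = 2 \frac{w + 2 \cdot 38}{w + w^{2}} = 2 \frac{w + 76}{w + w^{2}} = 2 \frac{76 + w}{w + w^{2}} = \frac{2 \left(76 + w\right)}{w + w^{2}}$)
$\sqrt{990968 + A{\left(784 \right)}} = \sqrt{990968 + \frac{2 \left(76 + 784\right)}{784 \left(1 + 784\right)}} = \sqrt{990968 + 2 \cdot \frac{1}{784} \cdot \frac{1}{785} \cdot 860} = \sqrt{990968 + \frac{43}{15386}} = \sqrt{\frac{15247033691}{15386}} = \frac{\sqrt{4787568578974}}{2198}$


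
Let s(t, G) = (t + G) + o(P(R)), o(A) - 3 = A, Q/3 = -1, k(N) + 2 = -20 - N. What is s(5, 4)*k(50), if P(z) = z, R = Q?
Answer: -648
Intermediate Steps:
k(N) = -22 - N (k(N) = -2 + (-20 - N) = -22 - N)
Q = -3 (Q = 3*(-1) = -3)
R = -3
o(A) = 3 + A
s(t, G) = G + t (s(t, G) = (t + G) + (3 - 3) = (G + t) + 0 = G + t)
s(5, 4)*k(50) = (4 + 5)*(-22 - 1*50) = 9*(-22 - 50) = 9*(-72) = -648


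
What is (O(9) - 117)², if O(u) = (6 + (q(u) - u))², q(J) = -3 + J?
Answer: 11664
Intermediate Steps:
O(u) = 9 (O(u) = (6 + ((-3 + u) - u))² = (6 - 3)² = 3² = 9)
(O(9) - 117)² = (9 - 117)² = (-108)² = 11664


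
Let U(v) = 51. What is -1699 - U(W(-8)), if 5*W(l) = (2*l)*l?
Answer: -1750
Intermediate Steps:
W(l) = 2*l²/5 (W(l) = ((2*l)*l)/5 = (2*l²)/5 = 2*l²/5)
-1699 - U(W(-8)) = -1699 - 1*51 = -1699 - 51 = -1750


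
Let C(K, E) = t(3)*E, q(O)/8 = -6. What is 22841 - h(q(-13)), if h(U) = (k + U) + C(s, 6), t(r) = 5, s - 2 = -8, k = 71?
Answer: 22788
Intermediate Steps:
s = -6 (s = 2 - 8 = -6)
q(O) = -48 (q(O) = 8*(-6) = -48)
C(K, E) = 5*E
h(U) = 101 + U (h(U) = (71 + U) + 5*6 = (71 + U) + 30 = 101 + U)
22841 - h(q(-13)) = 22841 - (101 - 48) = 22841 - 1*53 = 22841 - 53 = 22788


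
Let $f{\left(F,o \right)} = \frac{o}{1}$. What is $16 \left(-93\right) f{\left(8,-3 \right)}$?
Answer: $4464$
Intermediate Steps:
$f{\left(F,o \right)} = o$ ($f{\left(F,o \right)} = o 1 = o$)
$16 \left(-93\right) f{\left(8,-3 \right)} = 16 \left(-93\right) \left(-3\right) = \left(-1488\right) \left(-3\right) = 4464$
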